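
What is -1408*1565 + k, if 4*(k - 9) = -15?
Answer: -8814059/4 ≈ -2.2035e+6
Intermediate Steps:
k = 21/4 (k = 9 + (¼)*(-15) = 9 - 15/4 = 21/4 ≈ 5.2500)
-1408*1565 + k = -1408*1565 + 21/4 = -2203520 + 21/4 = -8814059/4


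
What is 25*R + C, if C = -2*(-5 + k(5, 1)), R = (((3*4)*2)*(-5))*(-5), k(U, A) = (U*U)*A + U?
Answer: 14950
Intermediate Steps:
k(U, A) = U + A*U² (k(U, A) = U²*A + U = A*U² + U = U + A*U²)
R = 600 (R = ((12*2)*(-5))*(-5) = (24*(-5))*(-5) = -120*(-5) = 600)
C = -50 (C = -2*(-5 + 5*(1 + 1*5)) = -2*(-5 + 5*(1 + 5)) = -2*(-5 + 5*6) = -2*(-5 + 30) = -2*25 = -50)
25*R + C = 25*600 - 50 = 15000 - 50 = 14950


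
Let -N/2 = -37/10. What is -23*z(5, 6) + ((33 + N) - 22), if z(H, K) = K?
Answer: -598/5 ≈ -119.60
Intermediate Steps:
N = 37/5 (N = -(-74)/10 = -2*(-37/10) = 37/5 ≈ 7.4000)
-23*z(5, 6) + ((33 + N) - 22) = -23*6 + ((33 + 37/5) - 22) = -138 + (202/5 - 22) = -138 + 92/5 = -598/5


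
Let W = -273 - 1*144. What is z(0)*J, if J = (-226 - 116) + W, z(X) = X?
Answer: 0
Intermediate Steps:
W = -417 (W = -273 - 144 = -417)
J = -759 (J = (-226 - 116) - 417 = -342 - 417 = -759)
z(0)*J = 0*(-759) = 0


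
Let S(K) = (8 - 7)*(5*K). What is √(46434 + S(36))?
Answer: √46614 ≈ 215.90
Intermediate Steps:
S(K) = 5*K (S(K) = 1*(5*K) = 5*K)
√(46434 + S(36)) = √(46434 + 5*36) = √(46434 + 180) = √46614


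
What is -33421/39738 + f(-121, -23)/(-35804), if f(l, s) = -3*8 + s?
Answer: -597368899/711389676 ≈ -0.83972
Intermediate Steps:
f(l, s) = -24 + s
-33421/39738 + f(-121, -23)/(-35804) = -33421/39738 + (-24 - 23)/(-35804) = -33421*1/39738 - 47*(-1/35804) = -33421/39738 + 47/35804 = -597368899/711389676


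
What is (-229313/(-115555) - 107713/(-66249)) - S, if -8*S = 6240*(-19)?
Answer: -113425436817248/7655403195 ≈ -14816.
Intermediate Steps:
S = 14820 (S = -780*(-19) = -⅛*(-118560) = 14820)
(-229313/(-115555) - 107713/(-66249)) - S = (-229313/(-115555) - 107713/(-66249)) - 1*14820 = (-229313*(-1/115555) - 107713*(-1/66249)) - 14820 = (229313/115555 + 107713/66249) - 14820 = 27638532652/7655403195 - 14820 = -113425436817248/7655403195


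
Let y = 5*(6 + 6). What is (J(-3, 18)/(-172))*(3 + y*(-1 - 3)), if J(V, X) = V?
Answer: -711/172 ≈ -4.1337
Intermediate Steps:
y = 60 (y = 5*12 = 60)
(J(-3, 18)/(-172))*(3 + y*(-1 - 3)) = (-3/(-172))*(3 + 60*(-1 - 3)) = (-3*(-1/172))*(3 + 60*(-4)) = 3*(3 - 240)/172 = (3/172)*(-237) = -711/172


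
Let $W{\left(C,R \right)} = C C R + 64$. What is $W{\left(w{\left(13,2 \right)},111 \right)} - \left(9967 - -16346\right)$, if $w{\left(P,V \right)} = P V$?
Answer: $48787$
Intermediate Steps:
$W{\left(C,R \right)} = 64 + R C^{2}$ ($W{\left(C,R \right)} = C^{2} R + 64 = R C^{2} + 64 = 64 + R C^{2}$)
$W{\left(w{\left(13,2 \right)},111 \right)} - \left(9967 - -16346\right) = \left(64 + 111 \left(13 \cdot 2\right)^{2}\right) - \left(9967 - -16346\right) = \left(64 + 111 \cdot 26^{2}\right) - \left(9967 + 16346\right) = \left(64 + 111 \cdot 676\right) - 26313 = \left(64 + 75036\right) - 26313 = 75100 - 26313 = 48787$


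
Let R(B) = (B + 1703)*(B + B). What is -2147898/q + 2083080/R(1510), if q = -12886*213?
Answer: 4339718941/4351750389 ≈ 0.99724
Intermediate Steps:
q = -2744718
R(B) = 2*B*(1703 + B) (R(B) = (1703 + B)*(2*B) = 2*B*(1703 + B))
-2147898/q + 2083080/R(1510) = -2147898/(-2744718) + 2083080/((2*1510*(1703 + 1510))) = -2147898*(-1/2744718) + 2083080/((2*1510*3213)) = 357983/457453 + 2083080/9703260 = 357983/457453 + 2083080*(1/9703260) = 357983/457453 + 34718/161721 = 4339718941/4351750389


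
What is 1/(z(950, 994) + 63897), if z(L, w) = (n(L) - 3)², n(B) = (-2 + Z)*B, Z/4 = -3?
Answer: 1/177033706 ≈ 5.6486e-9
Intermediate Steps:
Z = -12 (Z = 4*(-3) = -12)
n(B) = -14*B (n(B) = (-2 - 12)*B = -14*B)
z(L, w) = (-3 - 14*L)² (z(L, w) = (-14*L - 3)² = (-3 - 14*L)²)
1/(z(950, 994) + 63897) = 1/((3 + 14*950)² + 63897) = 1/((3 + 13300)² + 63897) = 1/(13303² + 63897) = 1/(176969809 + 63897) = 1/177033706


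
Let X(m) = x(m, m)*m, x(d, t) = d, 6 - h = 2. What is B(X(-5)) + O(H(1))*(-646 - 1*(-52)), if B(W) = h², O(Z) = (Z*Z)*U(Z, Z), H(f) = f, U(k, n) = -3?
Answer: 1798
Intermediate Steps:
h = 4 (h = 6 - 1*2 = 6 - 2 = 4)
X(m) = m² (X(m) = m*m = m²)
O(Z) = -3*Z² (O(Z) = (Z*Z)*(-3) = Z²*(-3) = -3*Z²)
B(W) = 16 (B(W) = 4² = 16)
B(X(-5)) + O(H(1))*(-646 - 1*(-52)) = 16 + (-3*1²)*(-646 - 1*(-52)) = 16 + (-3*1)*(-646 + 52) = 16 - 3*(-594) = 16 + 1782 = 1798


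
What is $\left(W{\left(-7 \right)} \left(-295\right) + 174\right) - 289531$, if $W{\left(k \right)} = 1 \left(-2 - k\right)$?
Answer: $-290832$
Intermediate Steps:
$W{\left(k \right)} = -2 - k$
$\left(W{\left(-7 \right)} \left(-295\right) + 174\right) - 289531 = \left(\left(-2 - -7\right) \left(-295\right) + 174\right) - 289531 = \left(\left(-2 + 7\right) \left(-295\right) + 174\right) - 289531 = \left(5 \left(-295\right) + 174\right) - 289531 = \left(-1475 + 174\right) - 289531 = -1301 - 289531 = -290832$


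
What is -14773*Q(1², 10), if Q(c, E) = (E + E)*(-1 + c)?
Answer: 0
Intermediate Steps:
Q(c, E) = 2*E*(-1 + c) (Q(c, E) = (2*E)*(-1 + c) = 2*E*(-1 + c))
-14773*Q(1², 10) = -29546*10*(-1 + 1²) = -29546*10*(-1 + 1) = -29546*10*0 = -14773*0 = 0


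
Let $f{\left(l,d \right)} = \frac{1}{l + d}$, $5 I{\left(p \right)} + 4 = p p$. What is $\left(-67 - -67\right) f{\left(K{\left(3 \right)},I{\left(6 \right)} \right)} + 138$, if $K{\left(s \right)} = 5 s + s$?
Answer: $138$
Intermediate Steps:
$K{\left(s \right)} = 6 s$
$I{\left(p \right)} = - \frac{4}{5} + \frac{p^{2}}{5}$ ($I{\left(p \right)} = - \frac{4}{5} + \frac{p p}{5} = - \frac{4}{5} + \frac{p^{2}}{5}$)
$f{\left(l,d \right)} = \frac{1}{d + l}$
$\left(-67 - -67\right) f{\left(K{\left(3 \right)},I{\left(6 \right)} \right)} + 138 = \frac{-67 - -67}{\left(- \frac{4}{5} + \frac{6^{2}}{5}\right) + 6 \cdot 3} + 138 = \frac{-67 + 67}{\left(- \frac{4}{5} + \frac{1}{5} \cdot 36\right) + 18} + 138 = \frac{0}{\left(- \frac{4}{5} + \frac{36}{5}\right) + 18} + 138 = \frac{0}{\frac{32}{5} + 18} + 138 = \frac{0}{\frac{122}{5}} + 138 = 0 \cdot \frac{5}{122} + 138 = 0 + 138 = 138$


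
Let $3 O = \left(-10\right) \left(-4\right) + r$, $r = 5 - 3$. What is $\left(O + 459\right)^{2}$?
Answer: $223729$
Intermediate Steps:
$r = 2$
$O = 14$ ($O = \frac{\left(-10\right) \left(-4\right) + 2}{3} = \frac{40 + 2}{3} = \frac{1}{3} \cdot 42 = 14$)
$\left(O + 459\right)^{2} = \left(14 + 459\right)^{2} = 473^{2} = 223729$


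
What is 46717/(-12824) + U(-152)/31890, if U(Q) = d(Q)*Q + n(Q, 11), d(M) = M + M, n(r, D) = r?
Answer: -149863831/68159560 ≈ -2.1987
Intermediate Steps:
d(M) = 2*M
U(Q) = Q + 2*Q² (U(Q) = (2*Q)*Q + Q = 2*Q² + Q = Q + 2*Q²)
46717/(-12824) + U(-152)/31890 = 46717/(-12824) - 152*(1 + 2*(-152))/31890 = 46717*(-1/12824) - 152*(1 - 304)*(1/31890) = -46717/12824 - 152*(-303)*(1/31890) = -46717/12824 + 46056*(1/31890) = -46717/12824 + 7676/5315 = -149863831/68159560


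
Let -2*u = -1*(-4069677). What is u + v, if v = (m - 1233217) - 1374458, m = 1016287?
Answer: -7252453/2 ≈ -3.6262e+6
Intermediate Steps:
u = -4069677/2 (u = -(-1)*(-4069677)/2 = -½*4069677 = -4069677/2 ≈ -2.0348e+6)
v = -1591388 (v = (1016287 - 1233217) - 1374458 = -216930 - 1374458 = -1591388)
u + v = -4069677/2 - 1591388 = -7252453/2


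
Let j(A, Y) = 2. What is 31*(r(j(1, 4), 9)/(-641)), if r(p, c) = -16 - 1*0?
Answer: 496/641 ≈ 0.77379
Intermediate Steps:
r(p, c) = -16 (r(p, c) = -16 + 0 = -16)
31*(r(j(1, 4), 9)/(-641)) = 31*(-16/(-641)) = 31*(-16*(-1/641)) = 31*(16/641) = 496/641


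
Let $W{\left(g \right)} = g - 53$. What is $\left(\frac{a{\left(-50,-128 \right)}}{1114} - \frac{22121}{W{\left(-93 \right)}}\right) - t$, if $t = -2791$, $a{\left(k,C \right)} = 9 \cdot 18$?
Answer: $\frac{239302925}{81322} \approx 2942.7$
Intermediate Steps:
$W{\left(g \right)} = -53 + g$
$a{\left(k,C \right)} = 162$
$\left(\frac{a{\left(-50,-128 \right)}}{1114} - \frac{22121}{W{\left(-93 \right)}}\right) - t = \left(\frac{162}{1114} - \frac{22121}{-53 - 93}\right) - -2791 = \left(162 \cdot \frac{1}{1114} - \frac{22121}{-146}\right) + 2791 = \left(\frac{81}{557} - - \frac{22121}{146}\right) + 2791 = \left(\frac{81}{557} + \frac{22121}{146}\right) + 2791 = \frac{12333223}{81322} + 2791 = \frac{239302925}{81322}$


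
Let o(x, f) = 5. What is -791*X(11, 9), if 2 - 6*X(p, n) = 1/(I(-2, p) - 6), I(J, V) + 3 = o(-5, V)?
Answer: -2373/8 ≈ -296.63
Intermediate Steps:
I(J, V) = 2 (I(J, V) = -3 + 5 = 2)
X(p, n) = 3/8 (X(p, n) = ⅓ - 1/(6*(2 - 6)) = ⅓ - ⅙/(-4) = ⅓ - ⅙*(-¼) = ⅓ + 1/24 = 3/8)
-791*X(11, 9) = -791*3/8 = -2373/8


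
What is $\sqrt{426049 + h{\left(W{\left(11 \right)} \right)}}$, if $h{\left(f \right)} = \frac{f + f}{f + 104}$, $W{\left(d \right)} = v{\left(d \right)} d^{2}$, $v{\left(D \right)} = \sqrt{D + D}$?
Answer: $\frac{\sqrt{44309096 + 51552171 \sqrt{22}}}{\sqrt{104 + 121 \sqrt{22}}} \approx 652.73$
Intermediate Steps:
$v{\left(D \right)} = \sqrt{2} \sqrt{D}$ ($v{\left(D \right)} = \sqrt{2 D} = \sqrt{2} \sqrt{D}$)
$W{\left(d \right)} = \sqrt{2} d^{\frac{5}{2}}$ ($W{\left(d \right)} = \sqrt{2} \sqrt{d} d^{2} = \sqrt{2} d^{\frac{5}{2}}$)
$h{\left(f \right)} = \frac{2 f}{104 + f}$
$\sqrt{426049 + h{\left(W{\left(11 \right)} \right)}} = \sqrt{426049 + \frac{2 \sqrt{2} \cdot 11^{\frac{5}{2}}}{104 + \sqrt{2} \cdot 11^{\frac{5}{2}}}} = \sqrt{426049 + \frac{2 \sqrt{2} \cdot 121 \sqrt{11}}{104 + \sqrt{2} \cdot 121 \sqrt{11}}} = \sqrt{426049 + \frac{2 \cdot 121 \sqrt{22}}{104 + 121 \sqrt{22}}} = \sqrt{426049 + \frac{242 \sqrt{22}}{104 + 121 \sqrt{22}}}$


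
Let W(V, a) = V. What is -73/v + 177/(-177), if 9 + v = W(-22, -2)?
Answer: 42/31 ≈ 1.3548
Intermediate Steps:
v = -31 (v = -9 - 22 = -31)
-73/v + 177/(-177) = -73/(-31) + 177/(-177) = -73*(-1/31) + 177*(-1/177) = 73/31 - 1 = 42/31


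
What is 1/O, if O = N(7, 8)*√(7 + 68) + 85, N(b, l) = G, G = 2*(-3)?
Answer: 17/905 + 6*√3/905 ≈ 0.030268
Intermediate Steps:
G = -6
N(b, l) = -6
O = 85 - 30*√3 (O = -6*√(7 + 68) + 85 = -30*√3 + 85 = 85 - 30*√3 ≈ 33.038)
1/O = 1/(85 - 30*√3)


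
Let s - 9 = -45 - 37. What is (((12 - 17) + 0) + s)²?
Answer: 6084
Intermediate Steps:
s = -73 (s = 9 + (-45 - 37) = 9 - 82 = -73)
(((12 - 17) + 0) + s)² = (((12 - 17) + 0) - 73)² = ((-5 + 0) - 73)² = (-5 - 73)² = (-78)² = 6084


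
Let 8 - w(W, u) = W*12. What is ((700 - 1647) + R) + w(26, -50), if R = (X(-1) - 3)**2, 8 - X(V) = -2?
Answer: -1202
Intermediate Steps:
w(W, u) = 8 - 12*W (w(W, u) = 8 - W*12 = 8 - 12*W)
X(V) = 10 (X(V) = 8 - 1*(-2) = 8 + 2 = 10)
R = 49 (R = (10 - 3)**2 = 7**2 = 49)
((700 - 1647) + R) + w(26, -50) = ((700 - 1647) + 49) + (8 - 12*26) = (-947 + 49) + (8 - 312) = -898 - 304 = -1202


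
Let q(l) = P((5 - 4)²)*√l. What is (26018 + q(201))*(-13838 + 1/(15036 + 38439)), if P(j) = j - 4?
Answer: -19252983040882/53475 + 739987049*√201/17825 ≈ -3.5945e+8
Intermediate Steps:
P(j) = -4 + j
q(l) = -3*√l (q(l) = (-4 + (5 - 4)²)*√l = (-4 + 1²)*√l = (-4 + 1)*√l = -3*√l)
(26018 + q(201))*(-13838 + 1/(15036 + 38439)) = (26018 - 3*√201)*(-13838 + 1/(15036 + 38439)) = (26018 - 3*√201)*(-13838 + 1/53475) = (26018 - 3*√201)*(-739987049/53475) = -19252983040882/53475 + 739987049*√201/17825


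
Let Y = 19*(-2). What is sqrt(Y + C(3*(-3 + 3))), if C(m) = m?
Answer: I*sqrt(38) ≈ 6.1644*I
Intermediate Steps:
Y = -38
sqrt(Y + C(3*(-3 + 3))) = sqrt(-38 + 3*(-3 + 3)) = sqrt(-38 + 3*0) = sqrt(-38 + 0) = sqrt(-38) = I*sqrt(38)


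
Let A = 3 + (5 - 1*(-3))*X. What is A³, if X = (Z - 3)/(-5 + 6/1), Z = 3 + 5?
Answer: 79507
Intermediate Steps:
Z = 8
X = 5 (X = (8 - 3)/(-5 + 6/1) = 5/(-5 + 6*1) = 5/(-5 + 6) = 5/1 = 5*1 = 5)
A = 43 (A = 3 + (5 - 1*(-3))*5 = 3 + (5 + 3)*5 = 3 + 8*5 = 3 + 40 = 43)
A³ = 43³ = 79507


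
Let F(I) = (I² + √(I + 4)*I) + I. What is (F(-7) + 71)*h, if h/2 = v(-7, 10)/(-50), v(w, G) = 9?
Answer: -1017/25 + 63*I*√3/25 ≈ -40.68 + 4.3648*I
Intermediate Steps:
F(I) = I + I² + I*√(4 + I) (F(I) = (I² + √(4 + I)*I) + I = (I² + I*√(4 + I)) + I = I + I² + I*√(4 + I))
h = -9/25 (h = 2*(9/(-50)) = 2*(9*(-1/50)) = 2*(-9/50) = -9/25 ≈ -0.36000)
(F(-7) + 71)*h = (-7*(1 - 7 + √(4 - 7)) + 71)*(-9/25) = (-7*(1 - 7 + √(-3)) + 71)*(-9/25) = (-7*(1 - 7 + I*√3) + 71)*(-9/25) = (-7*(-6 + I*√3) + 71)*(-9/25) = ((42 - 7*I*√3) + 71)*(-9/25) = (113 - 7*I*√3)*(-9/25) = -1017/25 + 63*I*√3/25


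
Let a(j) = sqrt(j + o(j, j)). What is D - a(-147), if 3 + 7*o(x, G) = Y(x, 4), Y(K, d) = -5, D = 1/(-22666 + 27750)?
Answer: 1/5084 - I*sqrt(7259)/7 ≈ 0.0001967 - 12.171*I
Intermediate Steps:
D = 1/5084 ≈ 0.00019670
o(x, G) = -8/7 (o(x, G) = -3/7 + (1/7)*(-5) = -3/7 - 5/7 = -8/7)
a(j) = sqrt(-8/7 + j) (a(j) = sqrt(j - 8/7) = sqrt(-8/7 + j))
D - a(-147) = 1/5084 - sqrt(-56 + 49*(-147))/7 = 1/5084 - sqrt(-56 - 7203)/7 = 1/5084 - sqrt(-7259)/7 = 1/5084 - I*sqrt(7259)/7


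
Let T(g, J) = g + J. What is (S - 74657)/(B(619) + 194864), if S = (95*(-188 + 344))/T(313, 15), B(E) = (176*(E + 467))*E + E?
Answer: -6118169/9717710694 ≈ -0.00062959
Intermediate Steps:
T(g, J) = J + g
B(E) = E + E*(82192 + 176*E) (B(E) = (176*(467 + E))*E + E = (82192 + 176*E)*E + E = E*(82192 + 176*E) + E = E + E*(82192 + 176*E))
S = 3705/82 (S = (95*(-188 + 344))/(15 + 313) = (95*156)/328 = 14820*(1/328) = 3705/82 ≈ 45.183)
(S - 74657)/(B(619) + 194864) = (3705/82 - 74657)/(619*(82193 + 176*619) + 194864) = -6118169/(82*(619*(82193 + 108944) + 194864)) = -6118169/(82*(619*191137 + 194864)) = -6118169/(82*(118313803 + 194864)) = -6118169/82/118508667 = -6118169/82*1/118508667 = -6118169/9717710694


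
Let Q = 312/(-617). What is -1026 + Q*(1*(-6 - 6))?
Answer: -629298/617 ≈ -1019.9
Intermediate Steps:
Q = -312/617 (Q = 312*(-1/617) = -312/617 ≈ -0.50567)
-1026 + Q*(1*(-6 - 6)) = -1026 - 312*(-6 - 6)/617 = -1026 - 312*(-12)/617 = -1026 - 312/617*(-12) = -1026 + 3744/617 = -629298/617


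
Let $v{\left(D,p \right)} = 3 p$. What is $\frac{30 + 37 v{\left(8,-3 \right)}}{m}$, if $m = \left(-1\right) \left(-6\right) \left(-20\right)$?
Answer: $\frac{101}{40} \approx 2.525$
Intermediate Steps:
$m = -120$ ($m = 6 \left(-20\right) = -120$)
$\frac{30 + 37 v{\left(8,-3 \right)}}{m} = \frac{30 + 37 \cdot 3 \left(-3\right)}{-120} = \left(30 + 37 \left(-9\right)\right) \left(- \frac{1}{120}\right) = \left(30 - 333\right) \left(- \frac{1}{120}\right) = \left(-303\right) \left(- \frac{1}{120}\right) = \frac{101}{40}$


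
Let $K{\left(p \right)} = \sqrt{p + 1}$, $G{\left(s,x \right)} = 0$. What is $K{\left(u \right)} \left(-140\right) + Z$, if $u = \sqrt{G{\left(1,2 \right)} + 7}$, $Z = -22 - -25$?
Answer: $3 - 140 \sqrt{1 + \sqrt{7}} \approx -264.31$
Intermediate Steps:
$Z = 3$ ($Z = -22 + 25 = 3$)
$u = \sqrt{7}$ ($u = \sqrt{0 + 7} = \sqrt{7} \approx 2.6458$)
$K{\left(p \right)} = \sqrt{1 + p}$
$K{\left(u \right)} \left(-140\right) + Z = \sqrt{1 + \sqrt{7}} \left(-140\right) + 3 = - 140 \sqrt{1 + \sqrt{7}} + 3 = 3 - 140 \sqrt{1 + \sqrt{7}}$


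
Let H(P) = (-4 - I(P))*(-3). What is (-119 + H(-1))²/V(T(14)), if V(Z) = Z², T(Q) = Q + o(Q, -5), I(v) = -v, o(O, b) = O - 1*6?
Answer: 2704/121 ≈ 22.347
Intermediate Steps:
o(O, b) = -6 + O (o(O, b) = O - 6 = -6 + O)
H(P) = 12 - 3*P (H(P) = (-4 - (-1)*P)*(-3) = (-4 + P)*(-3) = 12 - 3*P)
T(Q) = -6 + 2*Q (T(Q) = Q + (-6 + Q) = -6 + 2*Q)
(-119 + H(-1))²/V(T(14)) = (-119 + (12 - 3*(-1)))²/((-6 + 2*14)²) = (-119 + (12 + 3))²/((-6 + 28)²) = (-119 + 15)²/(22²) = (-104)²/484 = 10816*(1/484) = 2704/121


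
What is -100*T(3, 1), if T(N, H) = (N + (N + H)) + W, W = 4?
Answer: -1100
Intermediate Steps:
T(N, H) = 4 + H + 2*N (T(N, H) = (N + (N + H)) + 4 = (N + (H + N)) + 4 = (H + 2*N) + 4 = 4 + H + 2*N)
-100*T(3, 1) = -100*(4 + 1 + 2*3) = -100*(4 + 1 + 6) = -100*11 = -1100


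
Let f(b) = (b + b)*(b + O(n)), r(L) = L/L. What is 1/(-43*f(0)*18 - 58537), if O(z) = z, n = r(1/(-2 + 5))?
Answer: -1/58537 ≈ -1.7083e-5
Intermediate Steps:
r(L) = 1
n = 1
f(b) = 2*b*(1 + b) (f(b) = (b + b)*(b + 1) = (2*b)*(1 + b) = 2*b*(1 + b))
1/(-43*f(0)*18 - 58537) = 1/(-86*0*(1 + 0)*18 - 58537) = 1/(-86*0*18 - 58537) = 1/(-43*0*18 - 58537) = 1/(0*18 - 58537) = 1/(0 - 58537) = 1/(-58537) = -1/58537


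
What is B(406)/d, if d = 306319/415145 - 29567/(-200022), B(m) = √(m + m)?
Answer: 166076266380*√203/73545131233 ≈ 32.174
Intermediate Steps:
B(m) = √2*√m (B(m) = √(2*m) = √2*√m)
d = 73545131233/83038133190 (d = 306319*(1/415145) - 29567*(-1/200022) = 306319/415145 + 29567/200022 = 73545131233/83038133190 ≈ 0.88568)
B(406)/d = (√2*√406)/(73545131233/83038133190) = (2*√203)*(83038133190/73545131233) = 166076266380*√203/73545131233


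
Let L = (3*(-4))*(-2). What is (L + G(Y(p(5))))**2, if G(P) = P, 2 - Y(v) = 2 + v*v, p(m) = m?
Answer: 1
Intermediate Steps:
L = 24 (L = -12*(-2) = 24)
Y(v) = -v**2 (Y(v) = 2 - (2 + v*v) = 2 - (2 + v**2) = 2 + (-2 - v**2) = -v**2)
(L + G(Y(p(5))))**2 = (24 - 1*5**2)**2 = (24 - 1*25)**2 = (24 - 25)**2 = (-1)**2 = 1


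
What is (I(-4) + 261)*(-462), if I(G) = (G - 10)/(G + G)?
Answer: -242781/2 ≈ -1.2139e+5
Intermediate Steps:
I(G) = (-10 + G)/(2*G) (I(G) = (-10 + G)/((2*G)) = (-10 + G)*(1/(2*G)) = (-10 + G)/(2*G))
(I(-4) + 261)*(-462) = ((½)*(-10 - 4)/(-4) + 261)*(-462) = ((½)*(-¼)*(-14) + 261)*(-462) = (7/4 + 261)*(-462) = (1051/4)*(-462) = -242781/2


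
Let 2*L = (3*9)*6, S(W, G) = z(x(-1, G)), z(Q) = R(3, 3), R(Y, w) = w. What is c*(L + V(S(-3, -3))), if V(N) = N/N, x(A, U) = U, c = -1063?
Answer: -87166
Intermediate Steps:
z(Q) = 3
S(W, G) = 3
L = 81 (L = ((3*9)*6)/2 = (27*6)/2 = (1/2)*162 = 81)
V(N) = 1
c*(L + V(S(-3, -3))) = -1063*(81 + 1) = -1063*82 = -87166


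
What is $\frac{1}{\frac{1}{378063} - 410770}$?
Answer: $- \frac{378063}{155296938509} \approx -2.4345 \cdot 10^{-6}$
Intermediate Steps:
$\frac{1}{\frac{1}{378063} - 410770} = \frac{1}{- \frac{155296938509}{378063}} = - \frac{378063}{155296938509}$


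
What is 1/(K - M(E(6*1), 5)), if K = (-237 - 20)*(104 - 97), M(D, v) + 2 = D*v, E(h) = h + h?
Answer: -1/1857 ≈ -0.00053850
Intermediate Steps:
E(h) = 2*h
M(D, v) = -2 + D*v
K = -1799 (K = -257*7 = -1799)
1/(K - M(E(6*1), 5)) = 1/(-1799 - (-2 + (2*(6*1))*5)) = 1/(-1799 - (-2 + (2*6)*5)) = 1/(-1799 - (-2 + 12*5)) = 1/(-1799 - (-2 + 60)) = 1/(-1799 - 1*58) = 1/(-1799 - 58) = 1/(-1857) = -1/1857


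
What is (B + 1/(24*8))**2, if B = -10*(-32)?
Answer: 3774996481/36864 ≈ 1.0240e+5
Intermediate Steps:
B = 320
(B + 1/(24*8))**2 = (320 + 1/(24*8))**2 = (320 + 1/192)**2 = (61441/192)**2 = 3774996481/36864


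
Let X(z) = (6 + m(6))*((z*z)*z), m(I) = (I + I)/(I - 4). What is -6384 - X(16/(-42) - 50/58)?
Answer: -478908781340/75288843 ≈ -6361.0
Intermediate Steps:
m(I) = 2*I/(-4 + I) (m(I) = (2*I)/(-4 + I) = 2*I/(-4 + I))
X(z) = 12*z**3 (X(z) = (6 + 2*6/(-4 + 6))*((z*z)*z) = (6 + 2*6/2)*(z**2*z) = (6 + 2*6*(1/2))*z**3 = (6 + 6)*z**3 = 12*z**3)
-6384 - X(16/(-42) - 50/58) = -6384 - 12*(16/(-42) - 50/58)**3 = -6384 - 12*(16*(-1/42) - 50*1/58)**3 = -6384 - 12*(-8/21 - 25/29)**3 = -6384 - 12*(-757/609)**3 = -6384 - 12*(-433798093)/225866529 = -6384 - 1*(-1735192372/75288843) = -6384 + 1735192372/75288843 = -478908781340/75288843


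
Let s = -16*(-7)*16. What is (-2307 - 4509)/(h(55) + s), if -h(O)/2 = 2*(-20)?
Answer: -142/39 ≈ -3.6410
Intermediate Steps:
s = 1792 (s = 112*16 = 1792)
h(O) = 80 (h(O) = -4*(-20) = -2*(-40) = 80)
(-2307 - 4509)/(h(55) + s) = (-2307 - 4509)/(80 + 1792) = -6816/1872 = -6816*1/1872 = -142/39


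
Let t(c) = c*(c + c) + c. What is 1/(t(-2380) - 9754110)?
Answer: 1/1572310 ≈ 6.3601e-7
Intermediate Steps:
t(c) = c + 2*c² (t(c) = c*(2*c) + c = 2*c² + c = c + 2*c²)
1/(t(-2380) - 9754110) = 1/(-2380*(1 + 2*(-2380)) - 9754110) = 1/(-2380*(1 - 4760) - 9754110) = 1/(-2380*(-4759) - 9754110) = 1/(11326420 - 9754110) = 1/1572310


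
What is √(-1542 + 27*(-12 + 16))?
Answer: I*√1434 ≈ 37.868*I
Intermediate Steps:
√(-1542 + 27*(-12 + 16)) = √(-1542 + 27*4) = √(-1542 + 108) = √(-1434) = I*√1434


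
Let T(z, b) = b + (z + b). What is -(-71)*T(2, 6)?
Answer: 994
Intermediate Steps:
T(z, b) = z + 2*b (T(z, b) = b + (b + z) = z + 2*b)
-(-71)*T(2, 6) = -(-71)*(2 + 2*6) = -(-71)*(2 + 12) = -(-71)*14 = -1*(-994) = 994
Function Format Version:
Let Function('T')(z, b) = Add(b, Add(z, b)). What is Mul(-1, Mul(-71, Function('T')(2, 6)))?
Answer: 994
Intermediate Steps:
Function('T')(z, b) = Add(z, Mul(2, b)) (Function('T')(z, b) = Add(b, Add(b, z)) = Add(z, Mul(2, b)))
Mul(-1, Mul(-71, Function('T')(2, 6))) = Mul(-1, Mul(-71, Add(2, Mul(2, 6)))) = Mul(-1, Mul(-71, Add(2, 12))) = Mul(-1, Mul(-71, 14)) = Mul(-1, -994) = 994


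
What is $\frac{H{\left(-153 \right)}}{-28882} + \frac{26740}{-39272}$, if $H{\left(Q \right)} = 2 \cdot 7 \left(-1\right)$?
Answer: $- \frac{13781337}{20254534} \approx -0.68041$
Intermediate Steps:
$H{\left(Q \right)} = -14$ ($H{\left(Q \right)} = 14 \left(-1\right) = -14$)
$\frac{H{\left(-153 \right)}}{-28882} + \frac{26740}{-39272} = - \frac{14}{-28882} + \frac{26740}{-39272} = \left(-14\right) \left(- \frac{1}{28882}\right) + 26740 \left(- \frac{1}{39272}\right) = \frac{1}{2063} - \frac{6685}{9818} = - \frac{13781337}{20254534}$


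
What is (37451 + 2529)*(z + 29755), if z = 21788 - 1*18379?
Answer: 1325896720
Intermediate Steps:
z = 3409 (z = 21788 - 18379 = 3409)
(37451 + 2529)*(z + 29755) = (37451 + 2529)*(3409 + 29755) = 39980*33164 = 1325896720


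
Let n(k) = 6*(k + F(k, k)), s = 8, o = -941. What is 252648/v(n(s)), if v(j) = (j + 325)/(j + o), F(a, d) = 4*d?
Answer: -177106248/565 ≈ -3.1346e+5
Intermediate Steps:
n(k) = 30*k (n(k) = 6*(k + 4*k) = 6*(5*k) = 30*k)
v(j) = (325 + j)/(-941 + j) (v(j) = (j + 325)/(j - 941) = (325 + j)/(-941 + j))
252648/v(n(s)) = 252648/(((325 + 30*8)/(-941 + 30*8))) = 252648/(((325 + 240)/(-941 + 240))) = 252648/((565/(-701))) = 252648/((-1/701*565)) = 252648/(-565/701) = 252648*(-701/565) = -177106248/565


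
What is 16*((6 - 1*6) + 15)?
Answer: 240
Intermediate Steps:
16*((6 - 1*6) + 15) = 16*((6 - 6) + 15) = 16*(0 + 15) = 16*15 = 240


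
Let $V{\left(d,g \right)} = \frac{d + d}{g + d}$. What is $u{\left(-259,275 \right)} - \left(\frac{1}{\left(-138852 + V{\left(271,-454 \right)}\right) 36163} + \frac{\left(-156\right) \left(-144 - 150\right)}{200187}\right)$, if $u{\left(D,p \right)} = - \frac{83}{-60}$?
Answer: $\frac{1877334433095469}{1626485554997580} \approx 1.1542$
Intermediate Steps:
$V{\left(d,g \right)} = \frac{2 d}{d + g}$
$u{\left(D,p \right)} = \frac{83}{60}$ ($u{\left(D,p \right)} = \left(-83\right) \left(- \frac{1}{60}\right) = \frac{83}{60}$)
$u{\left(-259,275 \right)} - \left(\frac{1}{\left(-138852 + V{\left(271,-454 \right)}\right) 36163} + \frac{\left(-156\right) \left(-144 - 150\right)}{200187}\right) = \frac{83}{60} - \left(\frac{1}{\left(-138852 + 2 \cdot 271 \frac{1}{271 - 454}\right) 36163} + \frac{\left(-156\right) \left(-144 - 150\right)}{200187}\right) = \frac{83}{60} - \left(\frac{1}{-138852 + 2 \cdot 271 \frac{1}{-183}} \cdot \frac{1}{36163} + \left(-156\right) \left(-294\right) \frac{1}{200187}\right) = \frac{83}{60} - \left(\frac{1}{-138852 + 2 \cdot 271 \left(- \frac{1}{183}\right)} \frac{1}{36163} + 45864 \cdot \frac{1}{200187}\right) = \frac{83}{60} - \left(\frac{1}{-138852 - \frac{542}{183}} \cdot \frac{1}{36163} + \frac{392}{1711}\right) = \frac{83}{60} - \left(\frac{1}{- \frac{25410458}{183}} \cdot \frac{1}{36163} + \frac{392}{1711}\right) = \frac{83}{60} - \left(\left(- \frac{183}{25410458}\right) \frac{1}{36163} + \frac{392}{1711}\right) = \frac{83}{60} - \left(- \frac{183}{918918392654} + \frac{392}{1711}\right) = \frac{83}{60} - \frac{12421241710595}{54216185166586} = \frac{1877334433095469}{1626485554997580}$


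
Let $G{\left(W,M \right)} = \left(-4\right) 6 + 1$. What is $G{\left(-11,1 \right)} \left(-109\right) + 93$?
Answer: $2600$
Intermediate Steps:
$G{\left(W,M \right)} = -23$ ($G{\left(W,M \right)} = -24 + 1 = -23$)
$G{\left(-11,1 \right)} \left(-109\right) + 93 = \left(-23\right) \left(-109\right) + 93 = 2507 + 93 = 2600$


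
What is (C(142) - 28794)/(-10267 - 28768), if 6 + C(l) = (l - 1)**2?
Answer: 8919/39035 ≈ 0.22849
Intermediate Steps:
C(l) = -6 + (-1 + l)**2 (C(l) = -6 + (l - 1)**2 = -6 + (-1 + l)**2)
(C(142) - 28794)/(-10267 - 28768) = ((-6 + (-1 + 142)**2) - 28794)/(-10267 - 28768) = ((-6 + 141**2) - 28794)/(-39035) = ((-6 + 19881) - 28794)*(-1/39035) = (19875 - 28794)*(-1/39035) = -8919*(-1/39035) = 8919/39035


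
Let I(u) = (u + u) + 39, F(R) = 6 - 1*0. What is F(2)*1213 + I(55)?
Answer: 7427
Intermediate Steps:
F(R) = 6 (F(R) = 6 + 0 = 6)
I(u) = 39 + 2*u (I(u) = 2*u + 39 = 39 + 2*u)
F(2)*1213 + I(55) = 6*1213 + (39 + 2*55) = 7278 + (39 + 110) = 7278 + 149 = 7427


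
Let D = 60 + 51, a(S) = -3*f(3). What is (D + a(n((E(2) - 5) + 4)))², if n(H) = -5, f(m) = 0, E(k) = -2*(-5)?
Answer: 12321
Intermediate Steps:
E(k) = 10
a(S) = 0 (a(S) = -3*0 = 0)
D = 111
(D + a(n((E(2) - 5) + 4)))² = (111 + 0)² = 111² = 12321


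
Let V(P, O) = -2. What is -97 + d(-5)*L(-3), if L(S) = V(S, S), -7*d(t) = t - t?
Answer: -97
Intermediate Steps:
d(t) = 0 (d(t) = -(t - t)/7 = -1/7*0 = 0)
L(S) = -2
-97 + d(-5)*L(-3) = -97 + 0*(-2) = -97 + 0 = -97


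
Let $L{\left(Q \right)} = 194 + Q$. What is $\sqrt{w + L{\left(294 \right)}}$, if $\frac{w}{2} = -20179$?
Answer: $3 i \sqrt{4430} \approx 199.67 i$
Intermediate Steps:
$w = -40358$ ($w = 2 \left(-20179\right) = -40358$)
$\sqrt{w + L{\left(294 \right)}} = \sqrt{-40358 + \left(194 + 294\right)} = \sqrt{-40358 + 488} = \sqrt{-39870} = 3 i \sqrt{4430}$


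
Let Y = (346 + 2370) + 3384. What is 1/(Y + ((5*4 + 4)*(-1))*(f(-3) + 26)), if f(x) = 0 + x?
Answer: 1/5548 ≈ 0.00018025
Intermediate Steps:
f(x) = x
Y = 6100 (Y = 2716 + 3384 = 6100)
1/(Y + ((5*4 + 4)*(-1))*(f(-3) + 26)) = 1/(6100 + ((5*4 + 4)*(-1))*(-3 + 26)) = 1/(6100 + ((20 + 4)*(-1))*23) = 1/(6100 + (24*(-1))*23) = 1/(6100 - 24*23) = 1/(6100 - 552) = 1/5548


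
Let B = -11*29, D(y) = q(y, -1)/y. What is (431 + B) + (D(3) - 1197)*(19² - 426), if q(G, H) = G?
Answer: 77852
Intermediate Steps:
D(y) = 1 (D(y) = y/y = 1)
B = -319
(431 + B) + (D(3) - 1197)*(19² - 426) = (431 - 319) + (1 - 1197)*(19² - 426) = 112 - 1196*(361 - 426) = 112 - 1196*(-65) = 112 + 77740 = 77852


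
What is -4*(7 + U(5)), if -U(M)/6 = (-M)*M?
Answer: -628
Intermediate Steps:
U(M) = 6*M² (U(M) = -6*(-M)*M = -(-6)*M² = 6*M²)
-4*(7 + U(5)) = -4*(7 + 6*5²) = -4*(7 + 6*25) = -4*(7 + 150) = -4*157 = -628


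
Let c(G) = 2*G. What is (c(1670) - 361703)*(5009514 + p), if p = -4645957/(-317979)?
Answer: -570845345280387169/317979 ≈ -1.7952e+12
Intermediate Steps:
p = 4645957/317979 (p = -4645957*(-1/317979) = 4645957/317979 ≈ 14.611)
(c(1670) - 361703)*(5009514 + p) = (2*1670 - 361703)*(5009514 + 4645957/317979) = (3340 - 361703)*(1592924898163/317979) = -358363*1592924898163/317979 = -570845345280387169/317979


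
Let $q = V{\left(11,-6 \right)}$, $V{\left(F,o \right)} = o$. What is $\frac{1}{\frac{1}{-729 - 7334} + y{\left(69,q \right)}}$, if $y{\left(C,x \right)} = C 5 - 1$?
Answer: $\frac{8063}{2773671} \approx 0.002907$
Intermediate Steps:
$q = -6$
$y{\left(C,x \right)} = -1 + 5 C$ ($y{\left(C,x \right)} = 5 C - 1 = -1 + 5 C$)
$\frac{1}{\frac{1}{-729 - 7334} + y{\left(69,q \right)}} = \frac{1}{\frac{1}{-729 - 7334} + \left(-1 + 5 \cdot 69\right)} = \frac{1}{\frac{1}{-8063} + \left(-1 + 345\right)} = \frac{1}{- \frac{1}{8063} + 344} = \frac{1}{\frac{2773671}{8063}} = \frac{8063}{2773671}$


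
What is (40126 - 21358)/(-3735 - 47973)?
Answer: -1564/4309 ≈ -0.36296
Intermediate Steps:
(40126 - 21358)/(-3735 - 47973) = 18768/(-51708) = 18768*(-1/51708) = -1564/4309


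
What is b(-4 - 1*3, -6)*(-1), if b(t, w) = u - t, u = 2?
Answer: -9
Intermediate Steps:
b(t, w) = 2 - t
b(-4 - 1*3, -6)*(-1) = (2 - (-4 - 1*3))*(-1) = (2 - (-4 - 3))*(-1) = (2 - 1*(-7))*(-1) = (2 + 7)*(-1) = 9*(-1) = -9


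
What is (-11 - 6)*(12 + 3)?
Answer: -255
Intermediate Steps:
(-11 - 6)*(12 + 3) = -17*15 = -255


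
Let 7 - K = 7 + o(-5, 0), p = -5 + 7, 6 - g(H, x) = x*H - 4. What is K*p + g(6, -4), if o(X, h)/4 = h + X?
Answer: 74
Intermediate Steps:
o(X, h) = 4*X + 4*h (o(X, h) = 4*(h + X) = 4*(X + h) = 4*X + 4*h)
g(H, x) = 10 - H*x (g(H, x) = 6 - (x*H - 4) = 6 - (H*x - 4) = 6 - (-4 + H*x) = 6 + (4 - H*x) = 10 - H*x)
p = 2
K = 20 (K = 7 - (7 + (4*(-5) + 4*0)) = 7 - (7 + (-20 + 0)) = 7 - (7 - 20) = 7 - 1*(-13) = 7 + 13 = 20)
K*p + g(6, -4) = 20*2 + (10 - 1*6*(-4)) = 40 + (10 + 24) = 40 + 34 = 74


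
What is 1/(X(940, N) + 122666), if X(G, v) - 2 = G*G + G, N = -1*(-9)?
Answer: 1/1007208 ≈ 9.9284e-7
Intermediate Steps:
N = 9
X(G, v) = 2 + G + G**2 (X(G, v) = 2 + (G*G + G) = 2 + (G**2 + G) = 2 + (G + G**2) = 2 + G + G**2)
1/(X(940, N) + 122666) = 1/((2 + 940 + 940**2) + 122666) = 1/((2 + 940 + 883600) + 122666) = 1/(884542 + 122666) = 1/1007208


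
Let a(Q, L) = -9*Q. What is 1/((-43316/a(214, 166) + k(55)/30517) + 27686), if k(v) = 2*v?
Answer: 29387871/814293639622 ≈ 3.6090e-5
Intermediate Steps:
1/((-43316/a(214, 166) + k(55)/30517) + 27686) = 1/((-43316/((-9*214)) + (2*55)/30517) + 27686) = 1/((-43316/(-1926) + 110*(1/30517)) + 27686) = 1/((-43316*(-1/1926) + 110/30517) + 27686) = 1/((21658/963 + 110/30517) + 27686) = 1/(661043116/29387871 + 27686) = 1/(814293639622/29387871) = 29387871/814293639622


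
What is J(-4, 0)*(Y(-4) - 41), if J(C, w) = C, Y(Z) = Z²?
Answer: 100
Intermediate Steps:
J(-4, 0)*(Y(-4) - 41) = -4*((-4)² - 41) = -4*(16 - 41) = -4*(-25) = 100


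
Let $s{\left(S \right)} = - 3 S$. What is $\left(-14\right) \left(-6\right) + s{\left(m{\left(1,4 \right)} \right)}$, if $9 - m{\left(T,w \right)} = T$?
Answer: $60$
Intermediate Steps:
$m{\left(T,w \right)} = 9 - T$
$\left(-14\right) \left(-6\right) + s{\left(m{\left(1,4 \right)} \right)} = \left(-14\right) \left(-6\right) - 3 \left(9 - 1\right) = 84 - 3 \left(9 - 1\right) = 84 - 24 = 60$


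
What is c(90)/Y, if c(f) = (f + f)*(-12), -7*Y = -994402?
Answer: -7560/497201 ≈ -0.015205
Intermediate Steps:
Y = 994402/7 (Y = -⅐*(-994402) = 994402/7 ≈ 1.4206e+5)
c(f) = -24*f (c(f) = (2*f)*(-12) = -24*f)
c(90)/Y = (-24*90)/(994402/7) = -2160*7/994402 = -7560/497201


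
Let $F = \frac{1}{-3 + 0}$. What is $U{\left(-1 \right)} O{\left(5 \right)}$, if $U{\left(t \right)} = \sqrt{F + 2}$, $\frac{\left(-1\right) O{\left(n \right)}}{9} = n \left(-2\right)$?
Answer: $30 \sqrt{15} \approx 116.19$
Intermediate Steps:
$F = - \frac{1}{3}$ ($F = \frac{1}{-3} = - \frac{1}{3} \approx -0.33333$)
$O{\left(n \right)} = 18 n$ ($O{\left(n \right)} = - 9 n \left(-2\right) = - 9 \left(- 2 n\right) = 18 n$)
$U{\left(t \right)} = \frac{\sqrt{15}}{3}$ ($U{\left(t \right)} = \sqrt{- \frac{1}{3} + 2} = \sqrt{\frac{5}{3}} = \frac{\sqrt{15}}{3}$)
$U{\left(-1 \right)} O{\left(5 \right)} = \frac{\sqrt{15}}{3} \cdot 18 \cdot 5 = \frac{\sqrt{15}}{3} \cdot 90 = 30 \sqrt{15}$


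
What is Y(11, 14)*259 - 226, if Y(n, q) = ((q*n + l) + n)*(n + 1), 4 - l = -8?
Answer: 549890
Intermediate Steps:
l = 12 (l = 4 - 1*(-8) = 4 + 8 = 12)
Y(n, q) = (1 + n)*(12 + n + n*q) (Y(n, q) = ((q*n + 12) + n)*(n + 1) = ((n*q + 12) + n)*(1 + n) = ((12 + n*q) + n)*(1 + n) = (12 + n + n*q)*(1 + n) = (1 + n)*(12 + n + n*q))
Y(11, 14)*259 - 226 = (12 + 11**2 + 13*11 + 11*14 + 14*11**2)*259 - 226 = (12 + 121 + 143 + 154 + 14*121)*259 - 226 = (12 + 121 + 143 + 154 + 1694)*259 - 226 = 2124*259 - 226 = 550116 - 226 = 549890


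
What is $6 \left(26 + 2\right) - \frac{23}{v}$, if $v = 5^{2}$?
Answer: $\frac{4177}{25} \approx 167.08$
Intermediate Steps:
$v = 25$
$6 \left(26 + 2\right) - \frac{23}{v} = 6 \left(26 + 2\right) - \frac{23}{25} = 6 \cdot 28 - \frac{23}{25} = 168 - \frac{23}{25} = \frac{4177}{25}$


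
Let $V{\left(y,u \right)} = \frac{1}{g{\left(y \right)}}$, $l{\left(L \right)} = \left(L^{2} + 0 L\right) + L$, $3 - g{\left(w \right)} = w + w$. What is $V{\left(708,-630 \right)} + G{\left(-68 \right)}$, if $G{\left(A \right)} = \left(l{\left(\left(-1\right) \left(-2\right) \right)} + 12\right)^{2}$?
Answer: $\frac{457811}{1413} \approx 324.0$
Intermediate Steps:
$g{\left(w \right)} = 3 - 2 w$ ($g{\left(w \right)} = 3 - \left(w + w\right) = 3 - 2 w$)
$l{\left(L \right)} = L + L^{2}$ ($l{\left(L \right)} = \left(L^{2} + 0\right) + L = L^{2} + L = L + L^{2}$)
$V{\left(y,u \right)} = \frac{1}{3 - 2 y}$
$G{\left(A \right)} = 324$ ($G{\left(A \right)} = \left(\left(-1\right) \left(-2\right) \left(1 - -2\right) + 12\right)^{2} = \left(2 \left(1 + 2\right) + 12\right)^{2} = \left(2 \cdot 3 + 12\right)^{2} = \left(6 + 12\right)^{2} = 18^{2} = 324$)
$V{\left(708,-630 \right)} + G{\left(-68 \right)} = - \frac{1}{-3 + 2 \cdot 708} + 324 = - \frac{1}{-3 + 1416} + 324 = - \frac{1}{1413} + 324 = \frac{457811}{1413}$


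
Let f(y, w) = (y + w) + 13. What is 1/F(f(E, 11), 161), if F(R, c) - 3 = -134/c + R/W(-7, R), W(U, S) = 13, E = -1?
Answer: 2093/8240 ≈ 0.25400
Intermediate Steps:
f(y, w) = 13 + w + y (f(y, w) = (w + y) + 13 = 13 + w + y)
F(R, c) = 3 - 134/c + R/13 (F(R, c) = 3 + (-134/c + R/13) = 3 - 134/c + R/13)
1/F(f(E, 11), 161) = 1/(3 - 134/161 + (13 + 11 - 1)/13) = 1/(3 - 134*1/161 + (1/13)*23) = 1/(3 - 134/161 + 23/13) = 1/(8240/2093) = 2093/8240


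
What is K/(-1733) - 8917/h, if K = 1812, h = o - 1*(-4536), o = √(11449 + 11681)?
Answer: -5963114616/1978716871 + 8917*√2570/6850722 ≈ -2.9476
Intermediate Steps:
o = 3*√2570 (o = √23130 = 3*√2570 ≈ 152.09)
h = 4536 + 3*√2570 (h = 3*√2570 - 1*(-4536) = 3*√2570 + 4536 = 4536 + 3*√2570 ≈ 4688.1)
K/(-1733) - 8917/h = 1812/(-1733) - 8917/(4536 + 3*√2570) = 1812*(-1/1733) - 8917/(4536 + 3*√2570) = -1812/1733 - 8917/(4536 + 3*√2570)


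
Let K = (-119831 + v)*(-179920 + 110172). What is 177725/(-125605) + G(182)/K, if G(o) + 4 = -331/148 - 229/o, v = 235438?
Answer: -20000470267044837/14135091121352656 ≈ -1.4150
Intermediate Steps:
G(o) = -923/148 - 229/o (G(o) = -4 + (-331/148 - 229/o) = -923/148 - 229/o)
K = -8063357036 (K = (-119831 + 235438)*(-179920 + 110172) = 115607*(-69748) = -8063357036)
177725/(-125605) + G(182)/K = 177725/(-125605) + (-923/148 - 229/182)/(-8063357036) = 177725*(-1/125605) + (-923/148 - 229*1/182)*(-1/8063357036) = -35545/25121 + (-923/148 - 229/182)*(-1/8063357036) = -35545/25121 - 100939/13468*(-1/8063357036) = -35545/25121 + 523/562680272336 = -20000470267044837/14135091121352656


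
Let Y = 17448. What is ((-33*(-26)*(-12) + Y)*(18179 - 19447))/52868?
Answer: -2267184/13217 ≈ -171.54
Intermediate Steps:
((-33*(-26)*(-12) + Y)*(18179 - 19447))/52868 = ((-33*(-26)*(-12) + 17448)*(18179 - 19447))/52868 = ((858*(-12) + 17448)*(-1268))*(1/52868) = ((-10296 + 17448)*(-1268))*(1/52868) = (7152*(-1268))*(1/52868) = -9068736*1/52868 = -2267184/13217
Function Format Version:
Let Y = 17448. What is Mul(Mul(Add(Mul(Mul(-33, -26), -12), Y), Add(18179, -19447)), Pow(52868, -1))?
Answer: Rational(-2267184, 13217) ≈ -171.54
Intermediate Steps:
Mul(Mul(Add(Mul(Mul(-33, -26), -12), Y), Add(18179, -19447)), Pow(52868, -1)) = Mul(Mul(Add(Mul(Mul(-33, -26), -12), 17448), Add(18179, -19447)), Pow(52868, -1)) = Mul(Mul(Add(Mul(858, -12), 17448), -1268), Rational(1, 52868)) = Mul(Mul(Add(-10296, 17448), -1268), Rational(1, 52868)) = Mul(Mul(7152, -1268), Rational(1, 52868)) = Mul(-9068736, Rational(1, 52868)) = Rational(-2267184, 13217)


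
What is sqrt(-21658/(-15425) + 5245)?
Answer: sqrt(49931208111)/3085 ≈ 72.432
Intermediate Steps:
sqrt(-21658/(-15425) + 5245) = sqrt(-21658*(-1/15425) + 5245) = sqrt(21658/15425 + 5245) = sqrt(80925783/15425) = sqrt(49931208111)/3085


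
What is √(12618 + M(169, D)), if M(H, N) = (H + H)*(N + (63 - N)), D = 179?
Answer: 6*√942 ≈ 184.15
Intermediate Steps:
M(H, N) = 126*H (M(H, N) = (2*H)*63 = 126*H)
√(12618 + M(169, D)) = √(12618 + 126*169) = √(12618 + 21294) = √33912 = 6*√942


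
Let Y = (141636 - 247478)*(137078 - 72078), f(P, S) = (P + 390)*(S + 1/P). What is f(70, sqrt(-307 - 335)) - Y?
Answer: 48158110046/7 + 460*I*sqrt(642) ≈ 6.8797e+9 + 11655.0*I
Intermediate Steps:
f(P, S) = (390 + P)*(S + 1/P)
Y = -6879730000 (Y = -105842*65000 = -6879730000)
f(70, sqrt(-307 - 335)) - Y = (1 + 390*sqrt(-307 - 335) + 390/70 + 70*sqrt(-307 - 335)) - 1*(-6879730000) = (1 + 390*sqrt(-642) + 390*(1/70) + 70*sqrt(-642)) + 6879730000 = (1 + 390*(I*sqrt(642)) + 39/7 + 70*(I*sqrt(642))) + 6879730000 = (1 + 390*I*sqrt(642) + 39/7 + 70*I*sqrt(642)) + 6879730000 = (46/7 + 460*I*sqrt(642)) + 6879730000 = 48158110046/7 + 460*I*sqrt(642)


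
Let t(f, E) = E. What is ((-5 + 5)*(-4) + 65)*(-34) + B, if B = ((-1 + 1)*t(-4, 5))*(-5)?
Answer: -2210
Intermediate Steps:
B = 0 (B = ((-1 + 1)*5)*(-5) = (0*5)*(-5) = 0*(-5) = 0)
((-5 + 5)*(-4) + 65)*(-34) + B = ((-5 + 5)*(-4) + 65)*(-34) + 0 = (0*(-4) + 65)*(-34) + 0 = (0 + 65)*(-34) + 0 = 65*(-34) + 0 = -2210 + 0 = -2210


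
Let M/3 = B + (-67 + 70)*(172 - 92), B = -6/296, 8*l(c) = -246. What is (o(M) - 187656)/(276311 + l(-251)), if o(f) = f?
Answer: -27666537/40889477 ≈ -0.67662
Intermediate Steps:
l(c) = -123/4 (l(c) = (⅛)*(-246) = -123/4)
B = -3/148 (B = -6*1/296 = -3/148 ≈ -0.020270)
M = 106551/148 (M = 3*(-3/148 + (-67 + 70)*(172 - 92)) = 3*(-3/148 + 3*80) = 3*(-3/148 + 240) = 3*(35517/148) = 106551/148 ≈ 719.94)
(o(M) - 187656)/(276311 + l(-251)) = (106551/148 - 187656)/(276311 - 123/4) = -27666537/(148*1105121/4) = -27666537/148*4/1105121 = -27666537/40889477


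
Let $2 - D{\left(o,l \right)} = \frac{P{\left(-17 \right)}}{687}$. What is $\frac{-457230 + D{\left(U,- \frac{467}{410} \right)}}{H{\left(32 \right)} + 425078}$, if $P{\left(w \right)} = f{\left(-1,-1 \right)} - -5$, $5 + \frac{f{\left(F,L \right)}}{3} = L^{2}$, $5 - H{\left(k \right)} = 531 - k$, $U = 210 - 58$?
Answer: $- \frac{314115629}{291689208} \approx -1.0769$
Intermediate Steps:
$U = 152$
$H{\left(k \right)} = -526 + k$ ($H{\left(k \right)} = 5 - \left(531 - k\right) = 5 + \left(-531 + k\right) = -526 + k$)
$f{\left(F,L \right)} = -15 + 3 L^{2}$
$P{\left(w \right)} = -7$ ($P{\left(w \right)} = \left(-15 + 3 \left(-1\right)^{2}\right) - -5 = \left(-15 + 3 \cdot 1\right) + 5 = \left(-15 + 3\right) + 5 = -12 + 5 = -7$)
$D{\left(o,l \right)} = \frac{1381}{687}$ ($D{\left(o,l \right)} = 2 - - \frac{7}{687} = 2 + \frac{7}{687} = \frac{1381}{687}$)
$\frac{-457230 + D{\left(U,- \frac{467}{410} \right)}}{H{\left(32 \right)} + 425078} = \frac{-457230 + \frac{1381}{687}}{\left(-526 + 32\right) + 425078} = - \frac{314115629}{687 \left(-494 + 425078\right)} = - \frac{314115629}{687 \cdot 424584} = \left(- \frac{314115629}{687}\right) \frac{1}{424584} = - \frac{314115629}{291689208}$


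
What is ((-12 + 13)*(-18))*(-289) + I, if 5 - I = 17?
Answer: 5190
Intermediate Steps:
I = -12 (I = 5 - 1*17 = 5 - 17 = -12)
((-12 + 13)*(-18))*(-289) + I = ((-12 + 13)*(-18))*(-289) - 12 = (1*(-18))*(-289) - 12 = -18*(-289) - 12 = 5202 - 12 = 5190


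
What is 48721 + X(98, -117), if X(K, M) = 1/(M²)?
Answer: 666941770/13689 ≈ 48721.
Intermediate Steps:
X(K, M) = M⁻²
48721 + X(98, -117) = 48721 + (-117)⁻² = 48721 + 1/13689 = 666941770/13689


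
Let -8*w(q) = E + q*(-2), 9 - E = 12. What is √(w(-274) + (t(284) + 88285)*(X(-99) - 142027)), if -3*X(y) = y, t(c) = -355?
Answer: I*√199768519810/4 ≈ 1.1174e+5*I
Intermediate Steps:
E = -3 (E = 9 - 1*12 = 9 - 12 = -3)
w(q) = 3/8 + q/4 (w(q) = -(-3 + q*(-2))/8 = -(-3 - 2*q)/8 = 3/8 + q/4)
X(y) = -y/3
√(w(-274) + (t(284) + 88285)*(X(-99) - 142027)) = √((3/8 + (¼)*(-274)) + (-355 + 88285)*(-⅓*(-99) - 142027)) = √((3/8 - 137/2) + 87930*(33 - 142027)) = √(-545/8 + 87930*(-141994)) = √(-545/8 - 12485532420) = √(-99884259905/8) = I*√199768519810/4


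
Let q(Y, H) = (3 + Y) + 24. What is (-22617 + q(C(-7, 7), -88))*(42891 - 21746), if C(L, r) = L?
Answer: -477813565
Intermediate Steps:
q(Y, H) = 27 + Y
(-22617 + q(C(-7, 7), -88))*(42891 - 21746) = (-22617 + (27 - 7))*(42891 - 21746) = (-22617 + 20)*21145 = -22597*21145 = -477813565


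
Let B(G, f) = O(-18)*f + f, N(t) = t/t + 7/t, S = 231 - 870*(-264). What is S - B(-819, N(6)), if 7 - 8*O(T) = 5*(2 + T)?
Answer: 11034493/48 ≈ 2.2989e+5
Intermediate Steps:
S = 229911 (S = 231 + 229680 = 229911)
N(t) = 1 + 7/t
O(T) = -3/8 - 5*T/8 (O(T) = 7/8 - 5*(2 + T)/8 = 7/8 - (10 + 5*T)/8 = 7/8 + (-5/4 - 5*T/8) = -3/8 - 5*T/8)
B(G, f) = 95*f/8 (B(G, f) = (-3/8 - 5/8*(-18))*f + f = (-3/8 + 45/4)*f + f = 87*f/8 + f = 95*f/8)
S - B(-819, N(6)) = 229911 - 95*(7 + 6)/6/8 = 229911 - 95*(⅙)*13/8 = 229911 - 95*13/(8*6) = 229911 - 1*1235/48 = 229911 - 1235/48 = 11034493/48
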